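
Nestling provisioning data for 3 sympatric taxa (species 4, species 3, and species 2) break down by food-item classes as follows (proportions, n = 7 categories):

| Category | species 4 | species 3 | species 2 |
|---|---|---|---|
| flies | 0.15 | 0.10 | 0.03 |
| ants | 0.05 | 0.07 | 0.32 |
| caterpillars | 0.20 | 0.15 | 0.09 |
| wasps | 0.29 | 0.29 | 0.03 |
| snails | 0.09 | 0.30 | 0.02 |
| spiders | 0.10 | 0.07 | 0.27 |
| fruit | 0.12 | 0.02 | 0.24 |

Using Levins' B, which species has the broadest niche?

species 4

Σp_4ᵢ² = 0.15² + 0.05² + 0.20² + 0.29² + 0.09² + 0.10² + 0.12² = 0.0225 + 0.0025 + 0.0400 + 0.0841 + 0.0081 + 0.0100 + 0.0144 = 0.1816
B_4 = 1 / 0.1816 = 5.5066
Σp_3ᵢ² = 0.10² + 0.07² + 0.15² + 0.29² + 0.30² + 0.07² + 0.02² = 0.0100 + 0.0049 + 0.0225 + 0.0841 + 0.0900 + 0.0049 + 0.0004 = 0.2168
B_3 = 1 / 0.2168 = 4.6125
Σp_2ᵢ² = 0.03² + 0.32² + 0.09² + 0.03² + 0.02² + 0.27² + 0.24² = 0.0009 + 0.1024 + 0.0081 + 0.0009 + 0.0004 + 0.0729 + 0.0576 = 0.2432
B_2 = 1 / 0.2432 = 4.1118
Highest B → broadest niche (most generalist): species 4 (B = 5.51).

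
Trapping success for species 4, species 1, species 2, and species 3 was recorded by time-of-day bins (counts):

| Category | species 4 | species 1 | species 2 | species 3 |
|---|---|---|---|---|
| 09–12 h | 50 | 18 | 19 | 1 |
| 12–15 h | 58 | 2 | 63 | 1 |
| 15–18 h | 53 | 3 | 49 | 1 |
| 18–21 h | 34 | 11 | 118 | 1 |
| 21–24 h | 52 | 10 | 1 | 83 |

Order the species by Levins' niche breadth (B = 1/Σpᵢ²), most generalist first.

species 4 > species 1 > species 2 > species 3

Proportions for species 4 (n=247): 50/247=0.2024, 58/247=0.2348, 53/247=0.2146, 34/247=0.1377, 52/247=0.2105
Proportions for species 1 (n=44): 18/44=0.4091, 2/44=0.0455, 3/44=0.0682, 11/44=0.2500, 10/44=0.2273
Proportions for species 2 (n=250): 19/250=0.0760, 63/250=0.2520, 49/250=0.1960, 118/250=0.4720, 1/250=0.0040
Proportions for species 3 (n=87): 1/87=0.0115, 1/87=0.0115, 1/87=0.0115, 1/87=0.0115, 83/87=0.9540
Σp_4ᵢ² = 0.2024² + 0.2348² + 0.2146² + 0.1377² + 0.2105² = 0.040966 + 0.055131 + 0.046053 + 0.018961 + 0.044310 = 0.205421
B_4 = 1 / 0.205421 = 4.8681
Σp_1ᵢ² = 0.4091² + 0.0455² + 0.0682² + 0.2500² + 0.2273² = 0.167363 + 0.002070 + 0.004651 + 0.062500 + 0.051665 = 0.288249
B_1 = 1 / 0.288249 = 3.4692
Σp_2ᵢ² = 0.0760² + 0.2520² + 0.1960² + 0.4720² + 0.0040² = 0.005776 + 0.063504 + 0.038416 + 0.222784 + 0.000016 = 0.330496
B_2 = 1 / 0.330496 = 3.0258
Σp_3ᵢ² = 0.0115² + 0.0115² + 0.0115² + 0.0115² + 0.9540² = 0.000132 + 0.000132 + 0.000132 + 0.000132 + 0.910116 = 0.910644
B_3 = 1 / 0.910644 = 1.0981
Ranking by B (broadest → narrowest): species 4 (4.87) > species 1 (3.47) > species 2 (3.03) > species 3 (1.10)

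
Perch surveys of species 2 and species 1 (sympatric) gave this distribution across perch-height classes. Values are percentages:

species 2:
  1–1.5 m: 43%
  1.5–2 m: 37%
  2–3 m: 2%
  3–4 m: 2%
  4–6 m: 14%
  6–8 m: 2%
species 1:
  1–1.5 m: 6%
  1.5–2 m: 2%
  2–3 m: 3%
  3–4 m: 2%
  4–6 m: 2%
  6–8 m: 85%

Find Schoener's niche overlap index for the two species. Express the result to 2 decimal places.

Convert percentages to proportions (divide by 100).
Σ|p₁ᵢ − p₂ᵢ| = 0.37 + 0.35 + 0.01 + 0.00 + 0.12 + 0.83 = 1.68
D = 1 − ½ × 1.68 = 1 − 0.840 = 0.1600

0.16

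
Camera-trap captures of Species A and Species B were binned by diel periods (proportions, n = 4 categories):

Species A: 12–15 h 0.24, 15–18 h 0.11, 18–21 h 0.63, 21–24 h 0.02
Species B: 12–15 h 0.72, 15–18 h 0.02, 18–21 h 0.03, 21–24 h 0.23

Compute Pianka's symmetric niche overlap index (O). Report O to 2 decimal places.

Σ p₁ᵢp₂ᵢ = 0.1728 + 0.0022 + 0.0189 + 0.0046 = 0.1985
Σp_1ᵢ² = 0.24² + 0.11² + 0.63² + 0.02² = 0.0576 + 0.0121 + 0.3969 + 0.0004 = 0.4670
Σp_2ᵢ² = 0.72² + 0.02² + 0.03² + 0.23² = 0.5184 + 0.0004 + 0.0009 + 0.0529 = 0.5726
O = 0.1985 / √(0.4670 × 0.5726) = 0.1985 / 0.51711 = 0.3839

0.38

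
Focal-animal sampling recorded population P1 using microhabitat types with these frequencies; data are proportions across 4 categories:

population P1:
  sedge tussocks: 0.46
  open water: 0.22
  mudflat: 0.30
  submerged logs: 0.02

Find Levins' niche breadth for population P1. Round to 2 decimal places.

Σpᵢ² = 0.46² + 0.22² + 0.30² + 0.02² = 0.2116 + 0.0484 + 0.0900 + 0.0004 = 0.3504
B = 1 / 0.3504 = 2.8539

2.85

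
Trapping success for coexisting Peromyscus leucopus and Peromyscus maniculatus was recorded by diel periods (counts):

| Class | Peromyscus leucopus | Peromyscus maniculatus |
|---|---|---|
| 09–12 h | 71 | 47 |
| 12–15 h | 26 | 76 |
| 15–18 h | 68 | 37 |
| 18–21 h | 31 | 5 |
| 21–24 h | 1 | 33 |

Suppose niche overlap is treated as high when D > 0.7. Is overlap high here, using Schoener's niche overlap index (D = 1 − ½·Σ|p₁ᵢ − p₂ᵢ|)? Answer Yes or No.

Proportions for Peromyscus leucopus (n=197): 71/197=0.3604, 26/197=0.1320, 68/197=0.3452, 31/197=0.1574, 1/197=0.0051
Proportions for Peromyscus maniculatus (n=198): 47/198=0.2374, 76/198=0.3838, 37/198=0.1869, 5/198=0.0253, 33/198=0.1667
Σ|p₁ᵢ − p₂ᵢ| = 0.1230 + 0.2518 + 0.1583 + 0.1321 + 0.1616 = 0.8268
D = 1 − ½ × 0.8268 = 1 − 0.41340 = 0.58660
D = 0.58660 < 0.7 → No.

No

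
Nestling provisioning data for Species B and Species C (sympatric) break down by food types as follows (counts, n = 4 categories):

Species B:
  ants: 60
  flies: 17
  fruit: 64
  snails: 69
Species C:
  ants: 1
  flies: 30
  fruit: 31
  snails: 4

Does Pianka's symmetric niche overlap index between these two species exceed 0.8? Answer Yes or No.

Proportions for Species B (n=210): 60/210=0.2857, 17/210=0.0810, 64/210=0.3048, 69/210=0.3286
Proportions for Species C (n=66): 1/66=0.0152, 30/66=0.4545, 31/66=0.4697, 4/66=0.0606
Σ p₁ᵢp₂ᵢ = 0.004343 + 0.036815 + 0.143165 + 0.019913 = 0.204236
Σp_1ᵢ² = 0.2857² + 0.0810² + 0.3048² + 0.3286² = 0.081624 + 0.006561 + 0.092903 + 0.107978 = 0.289066
Σp_2ᵢ² = 0.0152² + 0.4545² + 0.4697² + 0.0606² = 0.000231 + 0.206570 + 0.220618 + 0.003672 = 0.431091
O = 0.204236 / √(0.289066 × 0.431091) = 0.204236 / 0.3530067 = 0.5786
O = 0.5786 < 0.8 → No.

No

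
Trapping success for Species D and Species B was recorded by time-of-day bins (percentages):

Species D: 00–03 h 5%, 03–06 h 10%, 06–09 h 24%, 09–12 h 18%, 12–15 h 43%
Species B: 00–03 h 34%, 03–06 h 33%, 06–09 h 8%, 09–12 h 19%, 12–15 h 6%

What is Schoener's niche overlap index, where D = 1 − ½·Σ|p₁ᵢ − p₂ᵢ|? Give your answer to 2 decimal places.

0.47

Convert percentages to proportions (divide by 100).
Σ|p₁ᵢ − p₂ᵢ| = 0.29 + 0.23 + 0.16 + 0.01 + 0.37 = 1.06
D = 1 − ½ × 1.06 = 1 − 0.530 = 0.4700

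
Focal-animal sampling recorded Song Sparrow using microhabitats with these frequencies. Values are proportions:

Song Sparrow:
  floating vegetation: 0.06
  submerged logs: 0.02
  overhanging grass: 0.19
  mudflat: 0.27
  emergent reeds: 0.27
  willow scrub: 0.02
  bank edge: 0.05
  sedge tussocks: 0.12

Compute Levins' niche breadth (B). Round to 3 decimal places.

4.921

Σpᵢ² = 0.06² + 0.02² + 0.19² + 0.27² + 0.27² + 0.02² + 0.05² + 0.12² = 0.0036 + 0.0004 + 0.0361 + 0.0729 + 0.0729 + 0.0004 + 0.0025 + 0.0144 = 0.2032
B = 1 / 0.2032 = 4.92126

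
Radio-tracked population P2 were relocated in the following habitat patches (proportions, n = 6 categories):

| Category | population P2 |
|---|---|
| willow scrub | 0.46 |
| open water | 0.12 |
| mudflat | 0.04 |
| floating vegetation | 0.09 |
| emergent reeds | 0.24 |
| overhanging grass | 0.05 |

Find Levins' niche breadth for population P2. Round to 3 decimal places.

3.381

Σpᵢ² = 0.46² + 0.12² + 0.04² + 0.09² + 0.24² + 0.05² = 0.2116 + 0.0144 + 0.0016 + 0.0081 + 0.0576 + 0.0025 = 0.2958
B = 1 / 0.2958 = 3.38066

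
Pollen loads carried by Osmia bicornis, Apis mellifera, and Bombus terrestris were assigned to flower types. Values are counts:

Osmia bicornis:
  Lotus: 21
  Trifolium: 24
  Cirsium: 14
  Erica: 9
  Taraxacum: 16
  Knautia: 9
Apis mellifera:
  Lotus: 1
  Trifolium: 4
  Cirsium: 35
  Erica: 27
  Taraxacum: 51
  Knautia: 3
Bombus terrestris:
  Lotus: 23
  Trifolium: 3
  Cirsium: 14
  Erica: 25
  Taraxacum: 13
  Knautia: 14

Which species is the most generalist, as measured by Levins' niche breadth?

Proportions for Osmia bicornis (n=93): 21/93=0.2258, 24/93=0.2581, 14/93=0.1505, 9/93=0.0968, 16/93=0.1720, 9/93=0.0968
Proportions for Apis mellifera (n=121): 1/121=0.0083, 4/121=0.0331, 35/121=0.2893, 27/121=0.2231, 51/121=0.4215, 3/121=0.0248
Proportions for Bombus terrestris (n=92): 23/92=0.2500, 3/92=0.0326, 14/92=0.1522, 25/92=0.2717, 13/92=0.1413, 14/92=0.1522
Σp_bicoᵢ² = 0.2258² + 0.2581² + 0.1505² + 0.0968² + 0.1720² + 0.0968² = 0.050986 + 0.066616 + 0.022650 + 0.009370 + 0.029584 + 0.009370 = 0.188576
B_bico = 1 / 0.188576 = 5.3029
Σp_mellᵢ² = 0.0083² + 0.0331² + 0.2893² + 0.2231² + 0.4215² + 0.0248² = 0.000069 + 0.001096 + 0.083694 + 0.049774 + 0.177662 + 0.000615 = 0.312910
B_mell = 1 / 0.312910 = 3.1958
Σp_terrᵢ² = 0.2500² + 0.0326² + 0.1522² + 0.2717² + 0.1413² + 0.1522² = 0.062500 + 0.001063 + 0.023165 + 0.073821 + 0.019966 + 0.023165 = 0.203680
B_terr = 1 / 0.203680 = 4.9097
Highest B → broadest niche (most generalist): Osmia bicornis (B = 5.30).

Osmia bicornis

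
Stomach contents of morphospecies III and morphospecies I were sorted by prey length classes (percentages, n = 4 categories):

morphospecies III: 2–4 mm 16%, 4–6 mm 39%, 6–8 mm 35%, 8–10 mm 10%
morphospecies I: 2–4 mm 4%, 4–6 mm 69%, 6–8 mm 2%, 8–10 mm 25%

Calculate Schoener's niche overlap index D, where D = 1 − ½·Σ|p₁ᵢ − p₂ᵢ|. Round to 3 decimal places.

Convert percentages to proportions (divide by 100).
Σ|p₁ᵢ − p₂ᵢ| = 0.12 + 0.30 + 0.33 + 0.15 = 0.90
D = 1 − ½ × 0.90 = 1 − 0.450 = 0.55000

0.550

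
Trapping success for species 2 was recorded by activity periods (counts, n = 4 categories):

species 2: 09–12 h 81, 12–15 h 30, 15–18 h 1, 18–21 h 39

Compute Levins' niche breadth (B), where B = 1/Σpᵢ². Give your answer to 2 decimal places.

Proportions for species 2 (n=151): 81/151=0.5364, 30/151=0.1987, 1/151=0.0066, 39/151=0.2583
Σpᵢ² = 0.5364² + 0.1987² + 0.0066² + 0.2583² = 0.287725 + 0.039482 + 0.000044 + 0.066719 = 0.393970
B = 1 / 0.393970 = 2.5383

2.54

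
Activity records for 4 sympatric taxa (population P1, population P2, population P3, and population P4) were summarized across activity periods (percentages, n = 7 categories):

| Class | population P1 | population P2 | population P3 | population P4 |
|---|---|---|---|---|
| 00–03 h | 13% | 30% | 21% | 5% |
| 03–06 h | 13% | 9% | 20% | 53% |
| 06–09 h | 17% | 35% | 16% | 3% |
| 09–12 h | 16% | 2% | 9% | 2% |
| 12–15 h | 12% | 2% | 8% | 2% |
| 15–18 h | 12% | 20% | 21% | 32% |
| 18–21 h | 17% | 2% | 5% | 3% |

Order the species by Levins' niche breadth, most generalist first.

population P1 > population P3 > population P2 > population P4

Convert percentages to proportions (divide by 100).
Σp_P1ᵢ² = 0.13² + 0.13² + 0.17² + 0.16² + 0.12² + 0.12² + 0.17² = 0.0169 + 0.0169 + 0.0289 + 0.0256 + 0.0144 + 0.0144 + 0.0289 = 0.1460
B_P1 = 1 / 0.1460 = 6.8493
Σp_P2ᵢ² = 0.30² + 0.09² + 0.35² + 0.02² + 0.02² + 0.20² + 0.02² = 0.0900 + 0.0081 + 0.1225 + 0.0004 + 0.0004 + 0.0400 + 0.0004 = 0.2618
B_P2 = 1 / 0.2618 = 3.8197
Σp_P3ᵢ² = 0.21² + 0.20² + 0.16² + 0.09² + 0.08² + 0.21² + 0.05² = 0.0441 + 0.0400 + 0.0256 + 0.0081 + 0.0064 + 0.0441 + 0.0025 = 0.1708
B_P3 = 1 / 0.1708 = 5.8548
Σp_P4ᵢ² = 0.05² + 0.53² + 0.03² + 0.02² + 0.02² + 0.32² + 0.03² = 0.0025 + 0.2809 + 0.0009 + 0.0004 + 0.0004 + 0.1024 + 0.0009 = 0.3884
B_P4 = 1 / 0.3884 = 2.5747
Ranking by B (broadest → narrowest): population P1 (6.85) > population P3 (5.85) > population P2 (3.82) > population P4 (2.57)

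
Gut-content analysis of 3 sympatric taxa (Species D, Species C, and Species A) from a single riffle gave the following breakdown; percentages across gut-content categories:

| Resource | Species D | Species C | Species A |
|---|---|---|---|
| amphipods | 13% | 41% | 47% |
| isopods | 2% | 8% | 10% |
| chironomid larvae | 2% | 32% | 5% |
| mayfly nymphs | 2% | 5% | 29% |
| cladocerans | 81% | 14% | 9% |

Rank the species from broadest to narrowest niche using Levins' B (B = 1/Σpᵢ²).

Convert percentages to proportions (divide by 100).
Σp_Dᵢ² = 0.13² + 0.02² + 0.02² + 0.02² + 0.81² = 0.0169 + 0.0004 + 0.0004 + 0.0004 + 0.6561 = 0.6742
B_D = 1 / 0.6742 = 1.4832
Σp_Cᵢ² = 0.41² + 0.08² + 0.32² + 0.05² + 0.14² = 0.1681 + 0.0064 + 0.1024 + 0.0025 + 0.0196 = 0.2990
B_C = 1 / 0.2990 = 3.3445
Σp_Aᵢ² = 0.47² + 0.10² + 0.05² + 0.29² + 0.09² = 0.2209 + 0.0100 + 0.0025 + 0.0841 + 0.0081 = 0.3256
B_A = 1 / 0.3256 = 3.0713
Ranking by B (broadest → narrowest): Species C (3.34) > Species A (3.07) > Species D (1.48)

Species C > Species A > Species D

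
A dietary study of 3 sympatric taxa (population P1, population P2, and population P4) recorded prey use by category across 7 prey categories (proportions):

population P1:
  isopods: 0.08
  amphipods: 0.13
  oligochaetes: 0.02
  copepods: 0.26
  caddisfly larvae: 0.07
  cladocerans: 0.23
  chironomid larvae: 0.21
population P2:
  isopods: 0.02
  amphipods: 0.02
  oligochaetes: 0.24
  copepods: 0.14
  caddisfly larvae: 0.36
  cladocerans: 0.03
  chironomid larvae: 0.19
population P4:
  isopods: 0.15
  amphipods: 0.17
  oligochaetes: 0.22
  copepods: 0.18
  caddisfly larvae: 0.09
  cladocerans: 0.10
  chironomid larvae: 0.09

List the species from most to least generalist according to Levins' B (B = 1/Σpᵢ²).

population P4 > population P1 > population P2

Σp_P1ᵢ² = 0.08² + 0.13² + 0.02² + 0.26² + 0.07² + 0.23² + 0.21² = 0.0064 + 0.0169 + 0.0004 + 0.0676 + 0.0049 + 0.0529 + 0.0441 = 0.1932
B_P1 = 1 / 0.1932 = 5.1760
Σp_P2ᵢ² = 0.02² + 0.02² + 0.24² + 0.14² + 0.36² + 0.03² + 0.19² = 0.0004 + 0.0004 + 0.0576 + 0.0196 + 0.1296 + 0.0009 + 0.0361 = 0.2446
B_P2 = 1 / 0.2446 = 4.0883
Σp_P4ᵢ² = 0.15² + 0.17² + 0.22² + 0.18² + 0.09² + 0.10² + 0.09² = 0.0225 + 0.0289 + 0.0484 + 0.0324 + 0.0081 + 0.0100 + 0.0081 = 0.1584
B_P4 = 1 / 0.1584 = 6.3131
Ranking by B (broadest → narrowest): population P4 (6.31) > population P1 (5.18) > population P2 (4.09)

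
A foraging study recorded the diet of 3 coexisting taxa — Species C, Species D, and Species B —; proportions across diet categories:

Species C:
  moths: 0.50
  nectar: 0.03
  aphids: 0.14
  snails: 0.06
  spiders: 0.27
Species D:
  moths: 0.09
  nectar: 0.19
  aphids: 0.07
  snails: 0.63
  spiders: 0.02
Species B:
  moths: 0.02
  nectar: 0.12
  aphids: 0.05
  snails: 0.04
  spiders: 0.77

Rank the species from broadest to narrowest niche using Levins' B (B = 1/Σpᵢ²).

Species C > Species D > Species B

Σp_Cᵢ² = 0.50² + 0.03² + 0.14² + 0.06² + 0.27² = 0.2500 + 0.0009 + 0.0196 + 0.0036 + 0.0729 = 0.3470
B_C = 1 / 0.3470 = 2.8818
Σp_Dᵢ² = 0.09² + 0.19² + 0.07² + 0.63² + 0.02² = 0.0081 + 0.0361 + 0.0049 + 0.3969 + 0.0004 = 0.4464
B_D = 1 / 0.4464 = 2.2401
Σp_Bᵢ² = 0.02² + 0.12² + 0.05² + 0.04² + 0.77² = 0.0004 + 0.0144 + 0.0025 + 0.0016 + 0.5929 = 0.6118
B_B = 1 / 0.6118 = 1.6345
Ranking by B (broadest → narrowest): Species C (2.88) > Species D (2.24) > Species B (1.63)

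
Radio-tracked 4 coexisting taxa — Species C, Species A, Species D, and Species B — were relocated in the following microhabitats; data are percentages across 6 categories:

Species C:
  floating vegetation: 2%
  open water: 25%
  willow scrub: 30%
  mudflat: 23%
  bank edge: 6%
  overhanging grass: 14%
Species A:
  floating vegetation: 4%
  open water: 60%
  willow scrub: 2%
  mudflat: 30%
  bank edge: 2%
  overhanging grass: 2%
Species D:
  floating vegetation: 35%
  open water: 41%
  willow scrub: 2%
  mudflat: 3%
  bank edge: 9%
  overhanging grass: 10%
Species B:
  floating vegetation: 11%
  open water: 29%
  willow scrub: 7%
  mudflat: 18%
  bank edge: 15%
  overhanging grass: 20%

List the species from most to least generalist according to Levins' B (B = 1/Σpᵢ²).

Convert percentages to proportions (divide by 100).
Σp_Cᵢ² = 0.02² + 0.25² + 0.30² + 0.23² + 0.06² + 0.14² = 0.0004 + 0.0625 + 0.0900 + 0.0529 + 0.0036 + 0.0196 = 0.2290
B_C = 1 / 0.2290 = 4.3668
Σp_Aᵢ² = 0.04² + 0.60² + 0.02² + 0.30² + 0.02² + 0.02² = 0.0016 + 0.3600 + 0.0004 + 0.0900 + 0.0004 + 0.0004 = 0.4528
B_A = 1 / 0.4528 = 2.2085
Σp_Dᵢ² = 0.35² + 0.41² + 0.02² + 0.03² + 0.09² + 0.10² = 0.1225 + 0.1681 + 0.0004 + 0.0009 + 0.0081 + 0.0100 = 0.3100
B_D = 1 / 0.3100 = 3.2258
Σp_Bᵢ² = 0.11² + 0.29² + 0.07² + 0.18² + 0.15² + 0.20² = 0.0121 + 0.0841 + 0.0049 + 0.0324 + 0.0225 + 0.0400 = 0.1960
B_B = 1 / 0.1960 = 5.1020
Ranking by B (broadest → narrowest): Species B (5.10) > Species C (4.37) > Species D (3.23) > Species A (2.21)

Species B > Species C > Species D > Species A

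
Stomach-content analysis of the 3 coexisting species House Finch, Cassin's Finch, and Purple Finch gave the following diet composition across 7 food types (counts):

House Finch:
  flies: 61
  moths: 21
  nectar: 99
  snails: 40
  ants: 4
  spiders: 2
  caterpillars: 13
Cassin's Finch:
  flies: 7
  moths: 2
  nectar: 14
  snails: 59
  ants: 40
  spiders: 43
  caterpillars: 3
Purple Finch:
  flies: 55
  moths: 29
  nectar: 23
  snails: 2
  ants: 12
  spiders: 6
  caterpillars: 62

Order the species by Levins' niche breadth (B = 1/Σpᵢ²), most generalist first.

Proportions for House Finch (n=240): 61/240=0.2542, 21/240=0.0875, 99/240=0.4125, 40/240=0.1667, 4/240=0.0167, 2/240=0.0083, 13/240=0.0542
Proportions for Cassin's Finch (n=168): 7/168=0.0417, 2/168=0.0119, 14/168=0.0833, 59/168=0.3512, 40/168=0.2381, 43/168=0.2560, 3/168=0.0179
Proportions for Purple Finch (n=189): 55/189=0.2910, 29/189=0.1534, 23/189=0.1217, 2/189=0.0106, 12/189=0.0635, 6/189=0.0317, 62/189=0.3280
Σp_Housᵢ² = 0.2542² + 0.0875² + 0.4125² + 0.1667² + 0.0167² + 0.0083² + 0.0542² = 0.064618 + 0.007656 + 0.170156 + 0.027789 + 0.000279 + 0.000069 + 0.002938 = 0.273505
B_Hous = 1 / 0.273505 = 3.6562
Σp_Cassᵢ² = 0.0417² + 0.0119² + 0.0833² + 0.3512² + 0.2381² + 0.2560² + 0.0179² = 0.001739 + 0.000142 + 0.006939 + 0.123341 + 0.056692 + 0.065536 + 0.000320 = 0.254709
B_Cass = 1 / 0.254709 = 3.9260
Σp_Purpᵢ² = 0.2910² + 0.1534² + 0.1217² + 0.0106² + 0.0635² + 0.0317² + 0.3280² = 0.084681 + 0.023532 + 0.014811 + 0.000112 + 0.004032 + 0.001005 + 0.107584 = 0.235757
B_Purp = 1 / 0.235757 = 4.2417
Ranking by B (broadest → narrowest): Purple Finch (4.24) > Cassin's Finch (3.93) > House Finch (3.66)

Purple Finch > Cassin's Finch > House Finch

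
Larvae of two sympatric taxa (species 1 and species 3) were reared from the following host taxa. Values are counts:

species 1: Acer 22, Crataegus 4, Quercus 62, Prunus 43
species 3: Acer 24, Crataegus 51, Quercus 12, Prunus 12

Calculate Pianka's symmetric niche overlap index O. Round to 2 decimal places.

Proportions for species 1 (n=131): 22/131=0.1679, 4/131=0.0305, 62/131=0.4733, 43/131=0.3282
Proportions for species 3 (n=99): 24/99=0.2424, 51/99=0.5152, 12/99=0.1212, 12/99=0.1212
Σ p₁ᵢp₂ᵢ = 0.040699 + 0.015714 + 0.057364 + 0.039778 = 0.153555
Σp_1ᵢ² = 0.1679² + 0.0305² + 0.4733² + 0.3282² = 0.028190 + 0.000930 + 0.224013 + 0.107715 = 0.360848
Σp_2ᵢ² = 0.2424² + 0.5152² + 0.1212² + 0.1212² = 0.058758 + 0.265431 + 0.014689 + 0.014689 = 0.353567
O = 0.153555 / √(0.360848 × 0.353567) = 0.153555 / 0.3571889 = 0.4299

0.43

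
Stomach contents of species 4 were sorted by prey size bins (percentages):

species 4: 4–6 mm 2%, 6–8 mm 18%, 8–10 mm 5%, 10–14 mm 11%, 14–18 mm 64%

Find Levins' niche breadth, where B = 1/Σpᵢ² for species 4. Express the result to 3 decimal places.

Convert percentages to proportions (divide by 100).
Σpᵢ² = 0.02² + 0.18² + 0.05² + 0.11² + 0.64² = 0.0004 + 0.0324 + 0.0025 + 0.0121 + 0.4096 = 0.4570
B = 1 / 0.4570 = 2.18818

2.188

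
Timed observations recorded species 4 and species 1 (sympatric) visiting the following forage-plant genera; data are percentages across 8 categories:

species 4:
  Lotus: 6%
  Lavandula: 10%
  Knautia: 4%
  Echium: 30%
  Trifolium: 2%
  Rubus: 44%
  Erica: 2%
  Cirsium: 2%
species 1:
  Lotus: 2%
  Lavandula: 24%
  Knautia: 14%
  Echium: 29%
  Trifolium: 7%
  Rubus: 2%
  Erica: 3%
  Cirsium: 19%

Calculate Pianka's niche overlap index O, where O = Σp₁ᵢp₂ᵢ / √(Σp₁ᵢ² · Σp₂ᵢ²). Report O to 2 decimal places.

0.54

Convert percentages to proportions (divide by 100).
Σ p₁ᵢp₂ᵢ = 0.0012 + 0.0240 + 0.0056 + 0.0870 + 0.0014 + 0.0088 + 0.0006 + 0.0038 = 0.1324
Σp_1ᵢ² = 0.06² + 0.10² + 0.04² + 0.30² + 0.02² + 0.44² + 0.02² + 0.02² = 0.0036 + 0.0100 + 0.0016 + 0.0900 + 0.0004 + 0.1936 + 0.0004 + 0.0004 = 0.3000
Σp_2ᵢ² = 0.02² + 0.24² + 0.14² + 0.29² + 0.07² + 0.02² + 0.03² + 0.19² = 0.0004 + 0.0576 + 0.0196 + 0.0841 + 0.0049 + 0.0004 + 0.0009 + 0.0361 = 0.2040
O = 0.1324 / √(0.3000 × 0.2040) = 0.1324 / 0.24739 = 0.5352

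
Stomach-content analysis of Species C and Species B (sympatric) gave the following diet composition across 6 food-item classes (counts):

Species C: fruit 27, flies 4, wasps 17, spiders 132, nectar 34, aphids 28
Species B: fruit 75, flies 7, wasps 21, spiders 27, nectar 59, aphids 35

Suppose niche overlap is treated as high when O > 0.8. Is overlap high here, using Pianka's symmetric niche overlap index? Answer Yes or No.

No

Proportions for Species C (n=242): 27/242=0.1116, 4/242=0.0165, 17/242=0.0702, 132/242=0.5455, 34/242=0.1405, 28/242=0.1157
Proportions for Species B (n=224): 75/224=0.3348, 7/224=0.0313, 21/224=0.0938, 27/224=0.1205, 59/224=0.2634, 35/224=0.1563
Σ p₁ᵢp₂ᵢ = 0.037364 + 0.000516 + 0.006585 + 0.065733 + 0.037008 + 0.018084 = 0.165290
Σp_1ᵢ² = 0.1116² + 0.0165² + 0.0702² + 0.5455² + 0.1405² + 0.1157² = 0.012455 + 0.000272 + 0.004928 + 0.297570 + 0.019740 + 0.013386 = 0.348351
Σp_2ᵢ² = 0.3348² + 0.0313² + 0.0938² + 0.1205² + 0.2634² + 0.1563² = 0.112091 + 0.000980 + 0.008798 + 0.014520 + 0.069380 + 0.024430 = 0.230199
O = 0.165290 / √(0.348351 × 0.230199) = 0.165290 / 0.2831785 = 0.5837
O = 0.5837 < 0.8 → No.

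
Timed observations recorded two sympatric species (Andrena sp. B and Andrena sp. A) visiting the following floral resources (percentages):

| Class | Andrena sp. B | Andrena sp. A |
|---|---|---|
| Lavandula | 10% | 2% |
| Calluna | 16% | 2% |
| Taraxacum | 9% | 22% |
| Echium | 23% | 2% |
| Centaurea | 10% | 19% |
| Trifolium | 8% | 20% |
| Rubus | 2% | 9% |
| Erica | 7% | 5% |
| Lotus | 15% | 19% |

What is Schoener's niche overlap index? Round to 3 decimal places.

0.550

Convert percentages to proportions (divide by 100).
Σ|p₁ᵢ − p₂ᵢ| = 0.08 + 0.14 + 0.13 + 0.21 + 0.09 + 0.12 + 0.07 + 0.02 + 0.04 = 0.90
D = 1 − ½ × 0.90 = 1 − 0.450 = 0.55000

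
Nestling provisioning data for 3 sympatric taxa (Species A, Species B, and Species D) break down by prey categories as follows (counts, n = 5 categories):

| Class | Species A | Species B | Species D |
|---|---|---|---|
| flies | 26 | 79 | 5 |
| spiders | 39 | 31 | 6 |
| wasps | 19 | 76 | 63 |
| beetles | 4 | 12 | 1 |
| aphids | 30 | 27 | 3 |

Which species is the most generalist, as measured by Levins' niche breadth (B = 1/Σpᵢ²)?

Species A

Proportions for Species A (n=118): 26/118=0.2203, 39/118=0.3305, 19/118=0.1610, 4/118=0.0339, 30/118=0.2542
Proportions for Species B (n=225): 79/225=0.3511, 31/225=0.1378, 76/225=0.3378, 12/225=0.0533, 27/225=0.1200
Proportions for Species D (n=78): 5/78=0.0641, 6/78=0.0769, 63/78=0.8077, 1/78=0.0128, 3/78=0.0385
Σp_Aᵢ² = 0.2203² + 0.3305² + 0.1610² + 0.0339² + 0.2542² = 0.048532 + 0.109230 + 0.025921 + 0.001149 + 0.064618 = 0.249450
B_A = 1 / 0.249450 = 4.0088
Σp_Bᵢ² = 0.3511² + 0.1378² + 0.3378² + 0.0533² + 0.1200² = 0.123271 + 0.018989 + 0.114109 + 0.002841 + 0.014400 = 0.273610
B_B = 1 / 0.273610 = 3.6548
Σp_Dᵢ² = 0.0641² + 0.0769² + 0.8077² + 0.0128² + 0.0385² = 0.004109 + 0.005914 + 0.652379 + 0.000164 + 0.001482 = 0.664048
B_D = 1 / 0.664048 = 1.5059
Highest B → broadest niche (most generalist): Species A (B = 4.01).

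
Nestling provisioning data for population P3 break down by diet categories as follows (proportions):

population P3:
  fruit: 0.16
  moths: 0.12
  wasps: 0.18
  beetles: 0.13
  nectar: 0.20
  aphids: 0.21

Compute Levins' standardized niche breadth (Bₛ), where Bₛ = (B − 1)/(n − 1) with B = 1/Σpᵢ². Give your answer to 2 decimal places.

0.95

Σpᵢ² = 0.16² + 0.12² + 0.18² + 0.13² + 0.20² + 0.21² = 0.0256 + 0.0144 + 0.0324 + 0.0169 + 0.0400 + 0.0441 = 0.1734
B = 1 / 0.1734 = 5.7670
Bₛ = (B − 1)/(n − 1) = (5.7670 − 1)/(6 − 1) = 4.7670/5 = 0.9534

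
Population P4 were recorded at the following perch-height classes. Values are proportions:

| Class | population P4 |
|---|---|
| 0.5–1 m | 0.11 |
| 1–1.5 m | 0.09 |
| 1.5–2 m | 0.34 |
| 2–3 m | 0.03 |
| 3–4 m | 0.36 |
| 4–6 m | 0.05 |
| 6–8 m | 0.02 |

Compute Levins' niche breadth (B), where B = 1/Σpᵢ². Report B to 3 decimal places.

Σpᵢ² = 0.11² + 0.09² + 0.34² + 0.03² + 0.36² + 0.05² + 0.02² = 0.0121 + 0.0081 + 0.1156 + 0.0009 + 0.1296 + 0.0025 + 0.0004 = 0.2692
B = 1 / 0.2692 = 3.71471

3.715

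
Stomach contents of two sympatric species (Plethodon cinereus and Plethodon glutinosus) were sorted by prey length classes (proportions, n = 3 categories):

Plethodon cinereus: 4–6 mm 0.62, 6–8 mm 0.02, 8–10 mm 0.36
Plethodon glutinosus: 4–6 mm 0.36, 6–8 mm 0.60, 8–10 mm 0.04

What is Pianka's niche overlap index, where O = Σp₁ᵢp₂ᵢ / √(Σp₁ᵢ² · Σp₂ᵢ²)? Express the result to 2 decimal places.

Σ p₁ᵢp₂ᵢ = 0.2232 + 0.0120 + 0.0144 = 0.2496
Σp_1ᵢ² = 0.62² + 0.02² + 0.36² = 0.3844 + 0.0004 + 0.1296 = 0.5144
Σp_2ᵢ² = 0.36² + 0.60² + 0.04² = 0.1296 + 0.3600 + 0.0016 = 0.4912
O = 0.2496 / √(0.5144 × 0.4912) = 0.2496 / 0.50267 = 0.4965

0.50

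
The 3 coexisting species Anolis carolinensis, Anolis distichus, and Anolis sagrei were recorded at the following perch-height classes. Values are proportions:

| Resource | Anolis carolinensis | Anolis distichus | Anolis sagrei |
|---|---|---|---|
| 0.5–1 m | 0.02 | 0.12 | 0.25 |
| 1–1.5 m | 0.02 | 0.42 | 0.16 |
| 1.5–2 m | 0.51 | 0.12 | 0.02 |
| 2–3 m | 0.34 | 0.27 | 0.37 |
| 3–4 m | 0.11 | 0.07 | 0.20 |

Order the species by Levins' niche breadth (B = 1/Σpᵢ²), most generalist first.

Anolis sagrei > Anolis distichus > Anolis carolinensis

Σp_caroᵢ² = 0.02² + 0.02² + 0.51² + 0.34² + 0.11² = 0.0004 + 0.0004 + 0.2601 + 0.1156 + 0.0121 = 0.3886
B_caro = 1 / 0.3886 = 2.5733
Σp_distᵢ² = 0.12² + 0.42² + 0.12² + 0.27² + 0.07² = 0.0144 + 0.1764 + 0.0144 + 0.0729 + 0.0049 = 0.2830
B_dist = 1 / 0.2830 = 3.5336
Σp_sagrᵢ² = 0.25² + 0.16² + 0.02² + 0.37² + 0.20² = 0.0625 + 0.0256 + 0.0004 + 0.1369 + 0.0400 = 0.2654
B_sagr = 1 / 0.2654 = 3.7679
Ranking by B (broadest → narrowest): Anolis sagrei (3.77) > Anolis distichus (3.53) > Anolis carolinensis (2.57)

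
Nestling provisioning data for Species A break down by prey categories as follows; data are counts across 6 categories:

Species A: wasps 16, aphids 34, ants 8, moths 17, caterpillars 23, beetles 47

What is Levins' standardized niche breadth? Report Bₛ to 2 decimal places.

Proportions for Species A (n=145): 16/145=0.1103, 34/145=0.2345, 8/145=0.0552, 17/145=0.1172, 23/145=0.1586, 47/145=0.3241
Σpᵢ² = 0.1103² + 0.2345² + 0.0552² + 0.1172² + 0.1586² + 0.3241² = 0.012166 + 0.054990 + 0.003047 + 0.013736 + 0.025154 + 0.105041 = 0.214134
B = 1 / 0.214134 = 4.6700
Bₛ = (B − 1)/(n − 1) = (4.6700 − 1)/(6 − 1) = 3.6700/5 = 0.7340

0.73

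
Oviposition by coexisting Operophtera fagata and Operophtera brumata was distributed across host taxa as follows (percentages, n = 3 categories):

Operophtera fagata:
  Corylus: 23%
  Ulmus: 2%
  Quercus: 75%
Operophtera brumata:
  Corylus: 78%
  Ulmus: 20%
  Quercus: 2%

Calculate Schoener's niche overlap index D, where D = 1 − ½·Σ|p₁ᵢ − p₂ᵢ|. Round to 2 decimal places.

Convert percentages to proportions (divide by 100).
Σ|p₁ᵢ − p₂ᵢ| = 0.55 + 0.18 + 0.73 = 1.46
D = 1 − ½ × 1.46 = 1 − 0.730 = 0.2700

0.27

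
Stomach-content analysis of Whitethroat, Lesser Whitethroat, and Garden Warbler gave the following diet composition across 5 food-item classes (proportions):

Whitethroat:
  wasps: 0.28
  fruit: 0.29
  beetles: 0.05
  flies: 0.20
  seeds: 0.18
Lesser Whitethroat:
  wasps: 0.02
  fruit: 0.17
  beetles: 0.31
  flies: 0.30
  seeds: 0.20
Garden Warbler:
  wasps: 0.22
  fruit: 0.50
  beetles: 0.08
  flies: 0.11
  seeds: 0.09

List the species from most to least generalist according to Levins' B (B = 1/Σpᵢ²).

Whitethroat > Lesser Whitethroat > Garden Warbler

Σp_Whitᵢ² = 0.28² + 0.29² + 0.05² + 0.20² + 0.18² = 0.0784 + 0.0841 + 0.0025 + 0.0400 + 0.0324 = 0.2374
B_Whit = 1 / 0.2374 = 4.2123
Σp_Lessᵢ² = 0.02² + 0.17² + 0.31² + 0.30² + 0.20² = 0.0004 + 0.0289 + 0.0961 + 0.0900 + 0.0400 = 0.2554
B_Less = 1 / 0.2554 = 3.9154
Σp_Gardᵢ² = 0.22² + 0.50² + 0.08² + 0.11² + 0.09² = 0.0484 + 0.2500 + 0.0064 + 0.0121 + 0.0081 = 0.3250
B_Gard = 1 / 0.3250 = 3.0769
Ranking by B (broadest → narrowest): Whitethroat (4.21) > Lesser Whitethroat (3.92) > Garden Warbler (3.08)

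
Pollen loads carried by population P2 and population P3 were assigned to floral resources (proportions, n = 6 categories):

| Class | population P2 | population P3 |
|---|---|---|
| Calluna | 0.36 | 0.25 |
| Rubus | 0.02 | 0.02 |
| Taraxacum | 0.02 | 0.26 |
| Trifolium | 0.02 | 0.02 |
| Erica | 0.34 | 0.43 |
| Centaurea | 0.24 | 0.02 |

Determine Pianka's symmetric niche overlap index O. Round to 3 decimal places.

0.797

Σ p₁ᵢp₂ᵢ = 0.0900 + 0.0004 + 0.0052 + 0.0004 + 0.1462 + 0.0048 = 0.2470
Σp_1ᵢ² = 0.36² + 0.02² + 0.02² + 0.02² + 0.34² + 0.24² = 0.1296 + 0.0004 + 0.0004 + 0.0004 + 0.1156 + 0.0576 = 0.3040
Σp_2ᵢ² = 0.25² + 0.02² + 0.26² + 0.02² + 0.43² + 0.02² = 0.0625 + 0.0004 + 0.0676 + 0.0004 + 0.1849 + 0.0004 = 0.3162
O = 0.2470 / √(0.3040 × 0.3162) = 0.2470 / 0.310040 = 0.79667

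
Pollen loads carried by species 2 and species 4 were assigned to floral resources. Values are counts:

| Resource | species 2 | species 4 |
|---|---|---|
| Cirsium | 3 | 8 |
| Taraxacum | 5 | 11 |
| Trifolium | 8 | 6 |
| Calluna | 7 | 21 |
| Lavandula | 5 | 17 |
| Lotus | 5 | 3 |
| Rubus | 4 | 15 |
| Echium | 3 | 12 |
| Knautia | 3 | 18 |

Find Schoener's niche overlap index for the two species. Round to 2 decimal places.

Proportions for species 2 (n=43): 3/43=0.0698, 5/43=0.1163, 8/43=0.1860, 7/43=0.1628, 5/43=0.1163, 5/43=0.1163, 4/43=0.0930, 3/43=0.0698, 3/43=0.0698
Proportions for species 4 (n=111): 8/111=0.0721, 11/111=0.0991, 6/111=0.0541, 21/111=0.1892, 17/111=0.1532, 3/111=0.0270, 15/111=0.1351, 12/111=0.1081, 18/111=0.1622
Σ|p₁ᵢ − p₂ᵢ| = 0.0023 + 0.0172 + 0.1319 + 0.0264 + 0.0369 + 0.0893 + 0.0421 + 0.0383 + 0.0924 = 0.4768
D = 1 − ½ × 0.4768 = 1 − 0.23840 = 0.76160

0.76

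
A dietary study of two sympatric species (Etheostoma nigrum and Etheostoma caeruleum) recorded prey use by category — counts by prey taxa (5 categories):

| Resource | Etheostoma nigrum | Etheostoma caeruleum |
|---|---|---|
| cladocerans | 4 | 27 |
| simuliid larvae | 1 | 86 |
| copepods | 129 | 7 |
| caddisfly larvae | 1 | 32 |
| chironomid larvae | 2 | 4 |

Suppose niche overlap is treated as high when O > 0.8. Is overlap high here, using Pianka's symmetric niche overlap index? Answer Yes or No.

No

Proportions for Etheostoma nigrum (n=137): 4/137=0.0292, 1/137=0.0073, 129/137=0.9416, 1/137=0.0073, 2/137=0.0146
Proportions for Etheostoma caeruleum (n=156): 27/156=0.1731, 86/156=0.5513, 7/156=0.0449, 32/156=0.2051, 4/156=0.0256
Σ p₁ᵢp₂ᵢ = 0.005055 + 0.004024 + 0.042278 + 0.001497 + 0.000374 = 0.053228
Σp_1ᵢ² = 0.0292² + 0.0073² + 0.9416² + 0.0073² + 0.0146² = 0.000853 + 0.000053 + 0.886611 + 0.000053 + 0.000213 = 0.887783
Σp_2ᵢ² = 0.1731² + 0.5513² + 0.0449² + 0.2051² + 0.0256² = 0.029964 + 0.303932 + 0.002016 + 0.042066 + 0.000655 = 0.378633
O = 0.053228 / √(0.887783 × 0.378633) = 0.053228 / 0.5797792 = 0.0918
O = 0.0918 < 0.8 → No.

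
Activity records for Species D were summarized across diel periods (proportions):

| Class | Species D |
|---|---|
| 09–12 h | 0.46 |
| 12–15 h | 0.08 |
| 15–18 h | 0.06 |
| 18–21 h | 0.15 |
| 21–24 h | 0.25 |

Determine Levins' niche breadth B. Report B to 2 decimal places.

Σpᵢ² = 0.46² + 0.08² + 0.06² + 0.15² + 0.25² = 0.2116 + 0.0064 + 0.0036 + 0.0225 + 0.0625 = 0.3066
B = 1 / 0.3066 = 3.2616

3.26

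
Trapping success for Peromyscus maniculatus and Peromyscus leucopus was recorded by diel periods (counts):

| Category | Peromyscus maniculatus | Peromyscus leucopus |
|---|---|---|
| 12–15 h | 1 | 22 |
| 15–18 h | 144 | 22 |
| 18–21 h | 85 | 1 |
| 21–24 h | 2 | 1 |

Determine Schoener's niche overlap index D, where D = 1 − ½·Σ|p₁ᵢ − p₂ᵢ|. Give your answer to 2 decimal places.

Proportions for Peromyscus maniculatus (n=232): 1/232=0.0043, 144/232=0.6207, 85/232=0.3664, 2/232=0.0086
Proportions for Peromyscus leucopus (n=46): 22/46=0.4783, 22/46=0.4783, 1/46=0.0217, 1/46=0.0217
Σ|p₁ᵢ − p₂ᵢ| = 0.4740 + 0.1424 + 0.3447 + 0.0131 = 0.9742
D = 1 − ½ × 0.9742 = 1 − 0.48710 = 0.51290

0.51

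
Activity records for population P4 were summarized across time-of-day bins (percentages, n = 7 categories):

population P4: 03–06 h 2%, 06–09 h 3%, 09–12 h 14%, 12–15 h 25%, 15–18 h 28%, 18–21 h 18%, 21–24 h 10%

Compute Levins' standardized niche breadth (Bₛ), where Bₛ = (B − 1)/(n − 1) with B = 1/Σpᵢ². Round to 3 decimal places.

Convert percentages to proportions (divide by 100).
Σpᵢ² = 0.02² + 0.03² + 0.14² + 0.25² + 0.28² + 0.18² + 0.10² = 0.0004 + 0.0009 + 0.0196 + 0.0625 + 0.0784 + 0.0324 + 0.0100 = 0.2042
B = 1 / 0.2042 = 4.89716
Bₛ = (B − 1)/(n − 1) = (4.89716 − 1)/(7 − 1) = 3.89716/6 = 0.64953

0.650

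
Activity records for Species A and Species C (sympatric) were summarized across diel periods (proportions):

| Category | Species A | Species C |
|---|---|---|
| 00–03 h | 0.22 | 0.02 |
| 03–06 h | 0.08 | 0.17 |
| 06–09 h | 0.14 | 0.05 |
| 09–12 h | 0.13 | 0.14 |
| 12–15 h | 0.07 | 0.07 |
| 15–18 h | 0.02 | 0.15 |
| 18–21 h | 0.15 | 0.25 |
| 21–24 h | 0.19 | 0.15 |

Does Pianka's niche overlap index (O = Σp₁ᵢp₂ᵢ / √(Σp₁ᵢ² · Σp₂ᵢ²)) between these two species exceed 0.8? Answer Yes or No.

No

Σ p₁ᵢp₂ᵢ = 0.0044 + 0.0136 + 0.0070 + 0.0182 + 0.0049 + 0.0030 + 0.0375 + 0.0285 = 0.1171
Σp_1ᵢ² = 0.22² + 0.08² + 0.14² + 0.13² + 0.07² + 0.02² + 0.15² + 0.19² = 0.0484 + 0.0064 + 0.0196 + 0.0169 + 0.0049 + 0.0004 + 0.0225 + 0.0361 = 0.1552
Σp_2ᵢ² = 0.02² + 0.17² + 0.05² + 0.14² + 0.07² + 0.15² + 0.25² + 0.15² = 0.0004 + 0.0289 + 0.0025 + 0.0196 + 0.0049 + 0.0225 + 0.0625 + 0.0225 = 0.1638
O = 0.1171 / √(0.1552 × 0.1638) = 0.1171 / 0.15944 = 0.7344
O = 0.7344 < 0.8 → No.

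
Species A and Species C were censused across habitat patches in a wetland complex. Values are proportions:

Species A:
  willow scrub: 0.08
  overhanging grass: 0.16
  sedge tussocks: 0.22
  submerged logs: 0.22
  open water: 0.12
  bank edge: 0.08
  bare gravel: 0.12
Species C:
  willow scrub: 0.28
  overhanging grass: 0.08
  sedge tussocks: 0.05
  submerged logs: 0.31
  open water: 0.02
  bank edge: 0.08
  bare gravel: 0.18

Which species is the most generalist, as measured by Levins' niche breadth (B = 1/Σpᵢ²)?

Σp_Aᵢ² = 0.08² + 0.16² + 0.22² + 0.22² + 0.12² + 0.08² + 0.12² = 0.0064 + 0.0256 + 0.0484 + 0.0484 + 0.0144 + 0.0064 + 0.0144 = 0.1640
B_A = 1 / 0.1640 = 6.0976
Σp_Cᵢ² = 0.28² + 0.08² + 0.05² + 0.31² + 0.02² + 0.08² + 0.18² = 0.0784 + 0.0064 + 0.0025 + 0.0961 + 0.0004 + 0.0064 + 0.0324 = 0.2226
B_C = 1 / 0.2226 = 4.4924
Highest B → broadest niche (most generalist): Species A (B = 6.10).

Species A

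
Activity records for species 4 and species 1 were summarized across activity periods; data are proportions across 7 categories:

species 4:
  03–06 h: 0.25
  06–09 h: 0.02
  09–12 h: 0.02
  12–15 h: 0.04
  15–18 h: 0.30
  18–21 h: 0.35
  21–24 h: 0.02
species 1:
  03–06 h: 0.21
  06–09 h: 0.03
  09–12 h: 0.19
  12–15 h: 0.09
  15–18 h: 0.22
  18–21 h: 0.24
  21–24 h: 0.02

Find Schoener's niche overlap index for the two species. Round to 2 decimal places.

Σ|p₁ᵢ − p₂ᵢ| = 0.04 + 0.01 + 0.17 + 0.05 + 0.08 + 0.11 + 0.00 = 0.46
D = 1 − ½ × 0.46 = 1 − 0.230 = 0.7700

0.77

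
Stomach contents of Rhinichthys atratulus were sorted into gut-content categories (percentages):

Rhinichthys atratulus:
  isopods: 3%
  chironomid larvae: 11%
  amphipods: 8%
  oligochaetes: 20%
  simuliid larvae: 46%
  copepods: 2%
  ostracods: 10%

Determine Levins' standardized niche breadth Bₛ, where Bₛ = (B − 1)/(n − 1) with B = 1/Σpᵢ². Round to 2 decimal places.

0.43

Convert percentages to proportions (divide by 100).
Σpᵢ² = 0.03² + 0.11² + 0.08² + 0.20² + 0.46² + 0.02² + 0.10² = 0.0009 + 0.0121 + 0.0064 + 0.0400 + 0.2116 + 0.0004 + 0.0100 = 0.2814
B = 1 / 0.2814 = 3.5537
Bₛ = (B − 1)/(n − 1) = (3.5537 − 1)/(7 − 1) = 2.5537/6 = 0.4256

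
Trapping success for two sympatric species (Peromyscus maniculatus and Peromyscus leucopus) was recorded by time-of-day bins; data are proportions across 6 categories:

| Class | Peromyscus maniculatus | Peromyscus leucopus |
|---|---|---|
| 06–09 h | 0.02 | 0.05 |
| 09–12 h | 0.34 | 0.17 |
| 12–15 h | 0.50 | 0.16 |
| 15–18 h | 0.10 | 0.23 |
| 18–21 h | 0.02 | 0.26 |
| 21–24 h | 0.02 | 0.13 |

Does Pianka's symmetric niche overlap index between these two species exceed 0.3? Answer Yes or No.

Σ p₁ᵢp₂ᵢ = 0.0010 + 0.0578 + 0.0800 + 0.0230 + 0.0052 + 0.0026 = 0.1696
Σp_1ᵢ² = 0.02² + 0.34² + 0.50² + 0.10² + 0.02² + 0.02² = 0.0004 + 0.1156 + 0.2500 + 0.0100 + 0.0004 + 0.0004 = 0.3768
Σp_2ᵢ² = 0.05² + 0.17² + 0.16² + 0.23² + 0.26² + 0.13² = 0.0025 + 0.0289 + 0.0256 + 0.0529 + 0.0676 + 0.0169 = 0.1944
O = 0.1696 / √(0.3768 × 0.1944) = 0.1696 / 0.27065 = 0.6266
O = 0.6266 > 0.3 → Yes.

Yes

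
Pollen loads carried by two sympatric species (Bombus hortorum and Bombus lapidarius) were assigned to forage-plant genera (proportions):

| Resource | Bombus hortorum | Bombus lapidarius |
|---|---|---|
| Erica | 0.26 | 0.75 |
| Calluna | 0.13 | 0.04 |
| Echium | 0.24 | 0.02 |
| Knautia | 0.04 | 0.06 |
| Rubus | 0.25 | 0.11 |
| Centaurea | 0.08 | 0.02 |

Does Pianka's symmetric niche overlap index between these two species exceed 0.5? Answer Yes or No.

Yes

Σ p₁ᵢp₂ᵢ = 0.1950 + 0.0052 + 0.0048 + 0.0024 + 0.0275 + 0.0016 = 0.2365
Σp_1ᵢ² = 0.26² + 0.13² + 0.24² + 0.04² + 0.25² + 0.08² = 0.0676 + 0.0169 + 0.0576 + 0.0016 + 0.0625 + 0.0064 = 0.2126
Σp_2ᵢ² = 0.75² + 0.04² + 0.02² + 0.06² + 0.11² + 0.02² = 0.5625 + 0.0016 + 0.0004 + 0.0036 + 0.0121 + 0.0004 = 0.5806
O = 0.2365 / √(0.2126 × 0.5806) = 0.2365 / 0.35133 = 0.6732
O = 0.6732 > 0.5 → Yes.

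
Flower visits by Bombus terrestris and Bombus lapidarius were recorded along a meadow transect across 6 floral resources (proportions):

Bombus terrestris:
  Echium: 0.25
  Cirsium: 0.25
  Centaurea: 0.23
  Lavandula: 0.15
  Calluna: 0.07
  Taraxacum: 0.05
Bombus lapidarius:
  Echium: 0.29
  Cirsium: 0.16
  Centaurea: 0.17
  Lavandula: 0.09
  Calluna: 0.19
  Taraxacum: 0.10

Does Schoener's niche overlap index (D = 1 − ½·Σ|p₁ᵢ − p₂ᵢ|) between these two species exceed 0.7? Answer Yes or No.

Yes

Σ|p₁ᵢ − p₂ᵢ| = 0.04 + 0.09 + 0.06 + 0.06 + 0.12 + 0.05 = 0.42
D = 1 − ½ × 0.42 = 1 − 0.210 = 0.7900
D = 0.7900 > 0.7 → Yes.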